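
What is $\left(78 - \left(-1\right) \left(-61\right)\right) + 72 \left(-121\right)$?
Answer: $-8695$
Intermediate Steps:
$\left(78 - \left(-1\right) \left(-61\right)\right) + 72 \left(-121\right) = \left(78 - 61\right) - 8712 = 17 - 8712 = -8695$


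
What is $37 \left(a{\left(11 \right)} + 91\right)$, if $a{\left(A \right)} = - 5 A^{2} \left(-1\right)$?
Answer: $25752$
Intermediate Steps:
$a{\left(A \right)} = 5 A^{2}$
$37 \left(a{\left(11 \right)} + 91\right) = 37 \left(5 \cdot 11^{2} + 91\right) = 37 \left(5 \cdot 121 + 91\right) = 37 \left(605 + 91\right) = 37 \cdot 696 = 25752$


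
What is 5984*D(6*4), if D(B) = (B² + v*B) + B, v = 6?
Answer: 4452096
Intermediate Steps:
D(B) = B² + 7*B (D(B) = (B² + 6*B) + B = B² + 7*B)
5984*D(6*4) = 5984*((6*4)*(7 + 6*4)) = 5984*(24*(7 + 24)) = 5984*(24*31) = 5984*744 = 4452096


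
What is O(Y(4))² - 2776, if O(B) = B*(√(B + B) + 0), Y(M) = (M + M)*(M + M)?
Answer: 521512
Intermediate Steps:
Y(M) = 4*M² (Y(M) = (2*M)*(2*M) = 4*M²)
O(B) = √2*B^(3/2) (O(B) = B*(√(2*B) + 0) = B*(√2*√B + 0) = B*(√2*√B) = √2*B^(3/2))
O(Y(4))² - 2776 = (√2*(4*4²)^(3/2))² - 2776 = (√2*(4*16)^(3/2))² - 2776 = (√2*64^(3/2))² - 2776 = (√2*512)² - 2776 = (512*√2)² - 2776 = 524288 - 2776 = 521512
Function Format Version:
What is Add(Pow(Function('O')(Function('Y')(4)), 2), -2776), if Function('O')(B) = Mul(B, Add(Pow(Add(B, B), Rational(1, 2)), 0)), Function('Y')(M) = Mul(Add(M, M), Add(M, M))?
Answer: 521512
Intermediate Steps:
Function('Y')(M) = Mul(4, Pow(M, 2)) (Function('Y')(M) = Mul(Mul(2, M), Mul(2, M)) = Mul(4, Pow(M, 2)))
Function('O')(B) = Mul(Pow(2, Rational(1, 2)), Pow(B, Rational(3, 2))) (Function('O')(B) = Mul(B, Add(Pow(Mul(2, B), Rational(1, 2)), 0)) = Mul(B, Add(Mul(Pow(2, Rational(1, 2)), Pow(B, Rational(1, 2))), 0)) = Mul(B, Mul(Pow(2, Rational(1, 2)), Pow(B, Rational(1, 2)))) = Mul(Pow(2, Rational(1, 2)), Pow(B, Rational(3, 2))))
Add(Pow(Function('O')(Function('Y')(4)), 2), -2776) = Add(Pow(Mul(Pow(2, Rational(1, 2)), Pow(Mul(4, Pow(4, 2)), Rational(3, 2))), 2), -2776) = Add(Pow(Mul(Pow(2, Rational(1, 2)), Pow(Mul(4, 16), Rational(3, 2))), 2), -2776) = Add(Pow(Mul(Pow(2, Rational(1, 2)), Pow(64, Rational(3, 2))), 2), -2776) = Add(Pow(Mul(Pow(2, Rational(1, 2)), 512), 2), -2776) = Add(Pow(Mul(512, Pow(2, Rational(1, 2))), 2), -2776) = Add(524288, -2776) = 521512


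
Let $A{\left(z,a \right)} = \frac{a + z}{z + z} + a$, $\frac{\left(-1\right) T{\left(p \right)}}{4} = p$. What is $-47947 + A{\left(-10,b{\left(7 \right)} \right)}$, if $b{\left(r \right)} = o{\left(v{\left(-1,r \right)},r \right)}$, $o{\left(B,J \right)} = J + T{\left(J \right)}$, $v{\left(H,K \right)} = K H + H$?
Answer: $- \frac{959329}{20} \approx -47966.0$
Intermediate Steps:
$T{\left(p \right)} = - 4 p$
$v{\left(H,K \right)} = H + H K$ ($v{\left(H,K \right)} = H K + H = H + H K$)
$o{\left(B,J \right)} = - 3 J$ ($o{\left(B,J \right)} = J - 4 J = - 3 J$)
$b{\left(r \right)} = - 3 r$
$A{\left(z,a \right)} = a + \frac{a + z}{2 z}$ ($A{\left(z,a \right)} = \frac{a + z}{2 z} + a = a + \frac{a + z}{2 z}$)
$-47947 + A{\left(-10,b{\left(7 \right)} \right)} = -47947 + \left(\frac{1}{2} - 21 + \frac{\left(-3\right) 7}{2 \left(-10\right)}\right) = -47947 + \left(\frac{1}{2} - 21 + \frac{1}{2} \left(-21\right) \left(- \frac{1}{10}\right)\right) = -47947 + \left(\frac{1}{2} - 21 + \frac{21}{20}\right) = -47947 - \frac{389}{20} = - \frac{959329}{20}$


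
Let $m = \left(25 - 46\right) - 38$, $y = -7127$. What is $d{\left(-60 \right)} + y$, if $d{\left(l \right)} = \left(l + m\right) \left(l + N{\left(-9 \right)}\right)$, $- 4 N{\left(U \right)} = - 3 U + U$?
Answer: $\frac{1097}{2} \approx 548.5$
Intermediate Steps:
$N{\left(U \right)} = \frac{U}{2}$ ($N{\left(U \right)} = - \frac{- 3 U + U}{4} = - \frac{\left(-2\right) U}{4} = \frac{U}{2}$)
$m = -59$ ($m = -21 - 38 = -59$)
$d{\left(l \right)} = \left(-59 + l\right) \left(- \frac{9}{2} + l\right)$ ($d{\left(l \right)} = \left(l - 59\right) \left(l + \frac{1}{2} \left(-9\right)\right) = \left(-59 + l\right) \left(l - \frac{9}{2}\right) = \left(-59 + l\right) \left(- \frac{9}{2} + l\right)$)
$d{\left(-60 \right)} + y = \left(\frac{531}{2} + \left(-60\right)^{2} - -3810\right) - 7127 = \left(\frac{531}{2} + 3600 + 3810\right) - 7127 = \frac{15351}{2} - 7127 = \frac{1097}{2}$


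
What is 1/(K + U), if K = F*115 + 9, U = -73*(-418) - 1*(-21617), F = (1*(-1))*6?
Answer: 1/51450 ≈ 1.9436e-5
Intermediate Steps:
F = -6 (F = -1*6 = -6)
U = 52131 (U = 30514 + 21617 = 52131)
K = -681 (K = -6*115 + 9 = -690 + 9 = -681)
1/(K + U) = 1/(-681 + 52131) = 1/51450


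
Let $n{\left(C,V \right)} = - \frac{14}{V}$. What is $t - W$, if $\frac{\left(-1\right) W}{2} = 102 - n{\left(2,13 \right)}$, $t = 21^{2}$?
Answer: $\frac{8413}{13} \approx 647.15$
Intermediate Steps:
$t = 441$
$W = - \frac{2680}{13}$ ($W = - 2 \left(102 - - \frac{14}{13}\right) = - 2 \left(102 + \frac{14}{13}\right) = \left(-2\right) \frac{1340}{13} = - \frac{2680}{13} \approx -206.15$)
$t - W = 441 - - \frac{2680}{13} = 441 + \frac{2680}{13} = \frac{8413}{13}$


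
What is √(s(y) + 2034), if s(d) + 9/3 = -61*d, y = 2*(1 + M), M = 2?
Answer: 3*√185 ≈ 40.804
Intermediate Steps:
y = 6 (y = 2*(1 + 2) = 2*3 = 6)
s(d) = -3 - 61*d
√(s(y) + 2034) = √((-3 - 61*6) + 2034) = √((-3 - 366) + 2034) = √(-369 + 2034) = √1665 = 3*√185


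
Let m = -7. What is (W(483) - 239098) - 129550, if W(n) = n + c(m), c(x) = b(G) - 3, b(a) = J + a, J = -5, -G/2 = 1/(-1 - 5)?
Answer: -1104518/3 ≈ -3.6817e+5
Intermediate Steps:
G = ⅓ (G = -2/(-1 - 5) = -2/(-6) = -2*(-⅙) = ⅓ ≈ 0.33333)
b(a) = -5 + a
c(x) = -23/3 (c(x) = (-5 + ⅓) - 3 = -14/3 - 3 = -23/3)
W(n) = -23/3 + n (W(n) = n - 23/3 = -23/3 + n)
(W(483) - 239098) - 129550 = ((-23/3 + 483) - 239098) - 129550 = (1426/3 - 239098) - 129550 = -715868/3 - 129550 = -1104518/3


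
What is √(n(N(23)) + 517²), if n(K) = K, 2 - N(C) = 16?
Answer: 5*√10691 ≈ 516.99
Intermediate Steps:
N(C) = -14 (N(C) = 2 - 1*16 = 2 - 16 = -14)
√(n(N(23)) + 517²) = √(-14 + 517²) = √(-14 + 267289) = √267275 = 5*√10691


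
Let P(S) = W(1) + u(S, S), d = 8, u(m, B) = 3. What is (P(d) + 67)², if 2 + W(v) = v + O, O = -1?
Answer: 4624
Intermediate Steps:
W(v) = -3 + v (W(v) = -2 + (v - 1) = -2 + (-1 + v) = -3 + v)
P(S) = 1 (P(S) = (-3 + 1) + 3 = -2 + 3 = 1)
(P(d) + 67)² = (1 + 67)² = 68² = 4624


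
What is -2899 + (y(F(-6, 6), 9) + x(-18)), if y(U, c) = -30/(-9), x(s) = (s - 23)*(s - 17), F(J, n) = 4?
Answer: -4382/3 ≈ -1460.7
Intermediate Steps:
x(s) = (-23 + s)*(-17 + s)
y(U, c) = 10/3 (y(U, c) = -30*(-1/9) = 10/3)
-2899 + (y(F(-6, 6), 9) + x(-18)) = -2899 + (10/3 + (391 + (-18)**2 - 40*(-18))) = -2899 + (10/3 + (391 + 324 + 720)) = -2899 + (10/3 + 1435) = -2899 + 4315/3 = -4382/3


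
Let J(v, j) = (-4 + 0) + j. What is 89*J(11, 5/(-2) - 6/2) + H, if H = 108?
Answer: -1475/2 ≈ -737.50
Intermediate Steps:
J(v, j) = -4 + j
89*J(11, 5/(-2) - 6/2) + H = 89*(-4 + (5/(-2) - 6/2)) + 108 = 89*(-4 + (5*(-½) - 6*½)) + 108 = 89*(-4 + (-5/2 - 3)) + 108 = 89*(-4 - 11/2) + 108 = 89*(-19/2) + 108 = -1691/2 + 108 = -1475/2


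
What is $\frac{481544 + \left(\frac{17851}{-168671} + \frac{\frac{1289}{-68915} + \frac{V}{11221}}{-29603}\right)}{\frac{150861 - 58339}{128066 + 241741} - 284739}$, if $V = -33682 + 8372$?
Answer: $- \frac{98227804205310384532469308434}{58082477008539355682536083935} \approx -1.6912$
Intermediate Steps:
$V = -25310$
$\frac{481544 + \left(\frac{17851}{-168671} + \frac{\frac{1289}{-68915} + \frac{V}{11221}}{-29603}\right)}{\frac{150861 - 58339}{128066 + 241741} - 284739} = \frac{481544 + \left(\frac{17851}{-168671} + \frac{\frac{1289}{-68915} - \frac{25310}{11221}}{-29603}\right)}{\frac{150861 - 58339}{128066 + 241741} - 284739} = \frac{481544 + \left(17851 \left(- \frac{1}{168671}\right) + \left(1289 \left(- \frac{1}{68915}\right) - \frac{25310}{11221}\right) \left(- \frac{1}{29603}\right)\right)}{\frac{92522}{369807} - 284739} = \frac{481544 - \left(\frac{17851}{168671} - \left(- \frac{1289}{68915} - \frac{25310}{11221}\right) \left(- \frac{1}{29603}\right)\right)}{92522 \cdot \frac{1}{369807} - 284739} = \frac{481544 - \frac{58335131357404378}{551598946117981685}}{\frac{92522}{369807} - 284739} = \frac{481544 + \left(- \frac{17851}{168671} + \frac{251243217}{3270265464235}\right)}{- \frac{105298382851}{369807}} = \left(481544 - \frac{58335131357404378}{551598946117981685}\right) \left(- \frac{369807}{105298382851}\right) = \frac{265619104574306015117262}{551598946117981685} \left(- \frac{369807}{105298382851}\right) = - \frac{98227804205310384532469308434}{58082477008539355682536083935}$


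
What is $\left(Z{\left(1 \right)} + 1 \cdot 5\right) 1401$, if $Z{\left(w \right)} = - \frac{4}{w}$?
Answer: $1401$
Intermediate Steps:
$\left(Z{\left(1 \right)} + 1 \cdot 5\right) 1401 = \left(- \frac{4}{1} + 1 \cdot 5\right) 1401 = \left(\left(-4\right) 1 + 5\right) 1401 = \left(-4 + 5\right) 1401 = 1 \cdot 1401 = 1401$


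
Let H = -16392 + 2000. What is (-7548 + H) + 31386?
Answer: 9446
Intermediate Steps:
H = -14392
(-7548 + H) + 31386 = (-7548 - 14392) + 31386 = -21940 + 31386 = 9446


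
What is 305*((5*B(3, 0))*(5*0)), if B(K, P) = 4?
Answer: 0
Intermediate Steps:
305*((5*B(3, 0))*(5*0)) = 305*((5*4)*(5*0)) = 305*(20*0) = 305*0 = 0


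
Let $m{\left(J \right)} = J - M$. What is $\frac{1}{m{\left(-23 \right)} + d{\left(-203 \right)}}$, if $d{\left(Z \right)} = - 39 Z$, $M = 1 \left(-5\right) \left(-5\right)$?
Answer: $\frac{1}{7869} \approx 0.00012708$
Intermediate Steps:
$M = 25$ ($M = \left(-5\right) \left(-5\right) = 25$)
$m{\left(J \right)} = -25 + J$ ($m{\left(J \right)} = J - 25 = -25 + J$)
$\frac{1}{m{\left(-23 \right)} + d{\left(-203 \right)}} = \frac{1}{\left(-25 - 23\right) - -7917} = \frac{1}{-48 + 7917} = \frac{1}{7869}$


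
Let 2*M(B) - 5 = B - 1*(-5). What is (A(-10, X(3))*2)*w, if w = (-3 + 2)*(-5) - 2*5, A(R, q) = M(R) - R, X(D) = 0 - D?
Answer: -100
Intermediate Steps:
X(D) = -D
M(B) = 5 + B/2 (M(B) = 5/2 + (B - 1*(-5))/2 = 5/2 + (B + 5)/2 = 5/2 + (5 + B)/2 = 5/2 + (5/2 + B/2) = 5 + B/2)
A(R, q) = 5 - R/2 (A(R, q) = (5 + R/2) - R = 5 - R/2)
w = -5 (w = -1*(-5) - 10 = 5 - 10 = -5)
(A(-10, X(3))*2)*w = ((5 - 1/2*(-10))*2)*(-5) = ((5 + 5)*2)*(-5) = (10*2)*(-5) = 20*(-5) = -100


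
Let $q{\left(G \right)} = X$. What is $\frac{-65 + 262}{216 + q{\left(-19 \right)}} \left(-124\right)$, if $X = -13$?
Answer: $- \frac{24428}{203} \approx -120.33$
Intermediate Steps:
$q{\left(G \right)} = -13$
$\frac{-65 + 262}{216 + q{\left(-19 \right)}} \left(-124\right) = \frac{-65 + 262}{216 - 13} \left(-124\right) = \frac{197}{203} \left(-124\right) = - \frac{24428}{203}$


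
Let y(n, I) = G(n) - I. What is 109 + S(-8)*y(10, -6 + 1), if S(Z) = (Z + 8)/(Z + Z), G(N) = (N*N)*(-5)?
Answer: 109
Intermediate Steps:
G(N) = -5*N² (G(N) = N²*(-5) = -5*N²)
y(n, I) = -I - 5*n² (y(n, I) = -5*n² - I = -I - 5*n²)
S(Z) = (8 + Z)/(2*Z) (S(Z) = (8 + Z)/((2*Z)) = (8 + Z)*(1/(2*Z)) = (8 + Z)/(2*Z))
109 + S(-8)*y(10, -6 + 1) = 109 + ((½)*(8 - 8)/(-8))*(-(-6 + 1) - 5*10²) = 109 + ((½)*(-⅛)*0)*(-1*(-5) - 5*100) = 109 + 0*(5 - 500) = 109 + 0*(-495) = 109 + 0 = 109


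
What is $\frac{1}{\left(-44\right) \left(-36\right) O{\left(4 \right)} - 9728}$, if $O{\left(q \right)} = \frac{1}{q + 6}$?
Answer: $- \frac{5}{47848} \approx -0.0001045$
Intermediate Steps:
$O{\left(q \right)} = \frac{1}{6 + q}$
$\frac{1}{\left(-44\right) \left(-36\right) O{\left(4 \right)} - 9728} = \frac{1}{\frac{\left(-44\right) \left(-36\right)}{6 + 4} - 9728} = \frac{1}{\frac{1584}{10} - 9728} = \frac{1}{1584 \cdot \frac{1}{10} - 9728} = \frac{1}{\frac{792}{5} - 9728} = \frac{1}{- \frac{47848}{5}} = - \frac{5}{47848}$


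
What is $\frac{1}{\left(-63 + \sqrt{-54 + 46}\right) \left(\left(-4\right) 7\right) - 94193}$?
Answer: $\frac{i}{- 92429 i + 56 \sqrt{2}} \approx -1.0819 \cdot 10^{-5} + 9.2701 \cdot 10^{-9} i$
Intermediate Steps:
$\frac{1}{\left(-63 + \sqrt{-54 + 46}\right) \left(\left(-4\right) 7\right) - 94193} = \frac{1}{\left(-63 + \sqrt{-8}\right) \left(-28\right) - 94193} = \frac{1}{\left(-63 + 2 i \sqrt{2}\right) \left(-28\right) - 94193} = \frac{1}{\left(1764 - 56 i \sqrt{2}\right) - 94193} = \frac{1}{-92429 - 56 i \sqrt{2}}$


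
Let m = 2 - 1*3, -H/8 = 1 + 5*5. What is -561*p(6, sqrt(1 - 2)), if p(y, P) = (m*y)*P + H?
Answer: 116688 + 3366*I ≈ 1.1669e+5 + 3366.0*I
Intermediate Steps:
H = -208 (H = -8*(1 + 5*5) = -8*(1 + 25) = -8*26 = -208)
m = -1 (m = 2 - 3 = -1)
p(y, P) = -208 - P*y (p(y, P) = (-y)*P - 208 = -P*y - 208 = -208 - P*y)
-561*p(6, sqrt(1 - 2)) = -561*(-208 - 1*sqrt(1 - 2)*6) = -561*(-208 - 1*sqrt(-1)*6) = -561*(-208 - 1*I*6) = -561*(-208 - 6*I) = 116688 + 3366*I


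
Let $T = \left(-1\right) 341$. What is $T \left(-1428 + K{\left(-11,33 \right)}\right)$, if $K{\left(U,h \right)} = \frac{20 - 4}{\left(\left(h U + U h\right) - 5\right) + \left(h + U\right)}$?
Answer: $\frac{345251588}{709} \approx 4.8696 \cdot 10^{5}$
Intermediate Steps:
$T = -341$
$K{\left(U,h \right)} = \frac{16}{-5 + U + h + 2 U h}$ ($K{\left(U,h \right)} = \frac{16}{\left(\left(U h + U h\right) - 5\right) + \left(U + h\right)} = \frac{16}{\left(2 U h - 5\right) + \left(U + h\right)} = \frac{16}{\left(-5 + 2 U h\right) + \left(U + h\right)} = \frac{16}{-5 + U + h + 2 U h}$)
$T \left(-1428 + K{\left(-11,33 \right)}\right) = - 341 \left(-1428 + \frac{16}{-5 - 11 + 33 + 2 \left(-11\right) 33}\right) = - 341 \left(-1428 + \frac{16}{-5 - 11 + 33 - 726}\right) = - 341 \left(-1428 + \frac{16}{-709}\right) = - 341 \left(-1428 + 16 \left(- \frac{1}{709}\right)\right) = - 341 \left(-1428 - \frac{16}{709}\right) = \left(-341\right) \left(- \frac{1012468}{709}\right) = \frac{345251588}{709}$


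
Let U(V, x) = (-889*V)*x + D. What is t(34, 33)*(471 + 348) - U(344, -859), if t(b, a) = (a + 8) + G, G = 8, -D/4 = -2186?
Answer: -262664557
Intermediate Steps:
D = 8744 (D = -4*(-2186) = 8744)
t(b, a) = 16 + a (t(b, a) = (a + 8) + 8 = (8 + a) + 8 = 16 + a)
U(V, x) = 8744 - 889*V*x (U(V, x) = (-889*V)*x + 8744 = -889*V*x + 8744 = 8744 - 889*V*x)
t(34, 33)*(471 + 348) - U(344, -859) = (16 + 33)*(471 + 348) - (8744 - 889*344*(-859)) = 49*819 - (8744 + 262695944) = 40131 - 1*262704688 = 40131 - 262704688 = -262664557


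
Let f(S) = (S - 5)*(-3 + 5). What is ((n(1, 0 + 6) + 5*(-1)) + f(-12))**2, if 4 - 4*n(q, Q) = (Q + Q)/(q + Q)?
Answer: 72361/49 ≈ 1476.8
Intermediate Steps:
f(S) = -10 + 2*S (f(S) = (-5 + S)*2 = -10 + 2*S)
n(q, Q) = 1 - Q/(2*(Q + q)) (n(q, Q) = 1 - (Q + Q)/(4*(q + Q)) = 1 - 2*Q/(4*(Q + q)) = 1 - Q/(2*(Q + q)))
((n(1, 0 + 6) + 5*(-1)) + f(-12))**2 = (((1 + (0 + 6)/2)/((0 + 6) + 1) + 5*(-1)) + (-10 + 2*(-12)))**2 = (((1 + (1/2)*6)/(6 + 1) - 5) + (-10 - 24))**2 = (((1 + 3)/7 - 5) - 34)**2 = (((1/7)*4 - 5) - 34)**2 = ((4/7 - 5) - 34)**2 = (-31/7 - 34)**2 = (-269/7)**2 = 72361/49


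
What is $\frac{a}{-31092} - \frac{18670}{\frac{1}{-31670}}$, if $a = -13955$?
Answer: $\frac{18384043572755}{31092} \approx 5.9128 \cdot 10^{8}$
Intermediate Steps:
$\frac{a}{-31092} - \frac{18670}{\frac{1}{-31670}} = - \frac{13955}{-31092} - \frac{18670}{\frac{1}{-31670}} = \left(-13955\right) \left(- \frac{1}{31092}\right) - \frac{18670}{- \frac{1}{31670}} = \frac{13955}{31092} - -591278900 = \frac{13955}{31092} + 591278900 = \frac{18384043572755}{31092}$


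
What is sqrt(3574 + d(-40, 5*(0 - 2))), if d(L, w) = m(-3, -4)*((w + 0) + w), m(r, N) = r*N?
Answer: sqrt(3334) ≈ 57.741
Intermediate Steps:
m(r, N) = N*r
d(L, w) = 24*w (d(L, w) = (-4*(-3))*((w + 0) + w) = 12*(w + w) = 12*(2*w) = 24*w)
sqrt(3574 + d(-40, 5*(0 - 2))) = sqrt(3574 + 24*(5*(0 - 2))) = sqrt(3574 + 24*(5*(-2))) = sqrt(3574 + 24*(-10)) = sqrt(3574 - 240) = sqrt(3334)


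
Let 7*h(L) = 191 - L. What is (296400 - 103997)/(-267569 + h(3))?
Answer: -1346821/1872795 ≈ -0.71915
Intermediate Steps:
h(L) = 191/7 - L/7 (h(L) = (191 - L)/7 = 191/7 - L/7)
(296400 - 103997)/(-267569 + h(3)) = (296400 - 103997)/(-267569 + (191/7 - 1/7*3)) = 192403/(-267569 + (191/7 - 3/7)) = 192403/(-267569 + 188/7) = 192403/(-1872795/7) = 192403*(-7/1872795) = -1346821/1872795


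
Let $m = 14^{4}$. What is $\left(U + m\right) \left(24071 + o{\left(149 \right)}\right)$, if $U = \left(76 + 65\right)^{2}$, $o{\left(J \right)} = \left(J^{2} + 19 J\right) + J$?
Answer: $2871243844$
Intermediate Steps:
$o{\left(J \right)} = J^{2} + 20 J$
$m = 38416$
$U = 19881$ ($U = 141^{2} = 19881$)
$\left(U + m\right) \left(24071 + o{\left(149 \right)}\right) = \left(19881 + 38416\right) \left(24071 + 149 \left(20 + 149\right)\right) = 58297 \left(24071 + 149 \cdot 169\right) = 58297 \left(24071 + 25181\right) = 58297 \cdot 49252 = 2871243844$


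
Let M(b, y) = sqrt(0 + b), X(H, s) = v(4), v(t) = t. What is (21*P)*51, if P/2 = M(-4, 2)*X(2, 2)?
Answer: 17136*I ≈ 17136.0*I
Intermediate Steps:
X(H, s) = 4
M(b, y) = sqrt(b)
P = 16*I (P = 2*(sqrt(-4)*4) = 2*((2*I)*4) = 2*(8*I) = 16*I ≈ 16.0*I)
(21*P)*51 = (21*(16*I))*51 = (336*I)*51 = 17136*I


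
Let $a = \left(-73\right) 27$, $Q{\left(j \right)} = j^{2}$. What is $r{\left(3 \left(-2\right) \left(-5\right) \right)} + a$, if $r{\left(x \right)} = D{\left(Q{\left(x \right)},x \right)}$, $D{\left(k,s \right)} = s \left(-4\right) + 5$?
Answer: $-2086$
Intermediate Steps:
$D{\left(k,s \right)} = 5 - 4 s$ ($D{\left(k,s \right)} = - 4 s + 5 = 5 - 4 s$)
$r{\left(x \right)} = 5 - 4 x$
$a = -1971$
$r{\left(3 \left(-2\right) \left(-5\right) \right)} + a = \left(5 - 4 \cdot 3 \left(-2\right) \left(-5\right)\right) - 1971 = \left(5 - 4 \left(\left(-6\right) \left(-5\right)\right)\right) - 1971 = \left(5 - 120\right) - 1971 = -115 - 1971 = -2086$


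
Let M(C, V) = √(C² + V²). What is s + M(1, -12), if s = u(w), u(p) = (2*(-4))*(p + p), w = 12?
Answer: -192 + √145 ≈ -179.96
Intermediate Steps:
u(p) = -16*p
s = -192 (s = -16*12 = -192)
s + M(1, -12) = -192 + √(1² + (-12)²) = -192 + √(1 + 144) = -192 + √145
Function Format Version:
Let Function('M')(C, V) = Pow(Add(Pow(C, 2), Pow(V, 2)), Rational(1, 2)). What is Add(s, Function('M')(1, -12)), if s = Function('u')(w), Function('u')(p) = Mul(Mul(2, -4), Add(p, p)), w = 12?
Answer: Add(-192, Pow(145, Rational(1, 2))) ≈ -179.96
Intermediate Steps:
Function('u')(p) = Mul(-16, p) (Function('u')(p) = Mul(-8, Mul(2, p)) = Mul(-16, p))
s = -192 (s = Mul(-16, 12) = -192)
Add(s, Function('M')(1, -12)) = Add(-192, Pow(Add(Pow(1, 2), Pow(-12, 2)), Rational(1, 2))) = Add(-192, Pow(Add(1, 144), Rational(1, 2))) = Add(-192, Pow(145, Rational(1, 2)))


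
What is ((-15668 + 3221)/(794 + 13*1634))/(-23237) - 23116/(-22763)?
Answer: 11836843428773/11655806259916 ≈ 1.0155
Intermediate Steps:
((-15668 + 3221)/(794 + 13*1634))/(-23237) - 23116/(-22763) = -12447/(794 + 21242)*(-1/23237) - 23116*(-1/22763) = -12447/22036*(-1/23237) + 23116/22763 = 12447/512050532 + 23116/22763 = 11836843428773/11655806259916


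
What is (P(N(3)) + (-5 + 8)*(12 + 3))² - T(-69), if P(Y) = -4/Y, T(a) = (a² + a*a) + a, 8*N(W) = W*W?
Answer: -626564/81 ≈ -7735.4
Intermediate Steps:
N(W) = W²/8 (N(W) = (W*W)/8 = W²/8)
T(a) = a + 2*a² (T(a) = (a² + a²) + a = 2*a² + a = a + 2*a²)
(P(N(3)) + (-5 + 8)*(12 + 3))² - T(-69) = (-4/((⅛)*3²) + (-5 + 8)*(12 + 3))² - (-69)*(1 + 2*(-69)) = (-4/((⅛)*9) + 3*15)² - (-69)*(1 - 138) = (-4/9/8 + 45)² - (-69)*(-137) = (-4*8/9 + 45)² - 1*9453 = (-32/9 + 45)² - 9453 = (373/9)² - 9453 = 139129/81 - 9453 = -626564/81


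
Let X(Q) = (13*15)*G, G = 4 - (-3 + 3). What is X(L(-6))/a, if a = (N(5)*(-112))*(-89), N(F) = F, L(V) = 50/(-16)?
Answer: 39/2492 ≈ 0.015650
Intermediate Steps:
G = 4 (G = 4 - 1*0 = 4 + 0 = 4)
L(V) = -25/8 (L(V) = 50*(-1/16) = -25/8)
X(Q) = 780 (X(Q) = (13*15)*4 = 195*4 = 780)
a = 49840 (a = (5*(-112))*(-89) = -560*(-89) = 49840)
X(L(-6))/a = 780/49840 = 780*(1/49840) = 39/2492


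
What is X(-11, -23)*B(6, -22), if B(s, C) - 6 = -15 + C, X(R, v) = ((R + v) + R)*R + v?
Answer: -14632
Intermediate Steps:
X(R, v) = v + R*(v + 2*R) (X(R, v) = (v + 2*R)*R + v = R*(v + 2*R) + v = v + R*(v + 2*R))
B(s, C) = -9 + C (B(s, C) = 6 + (-15 + C) = -9 + C)
X(-11, -23)*B(6, -22) = (-23 + 2*(-11)² - 11*(-23))*(-9 - 22) = (-23 + 2*121 + 253)*(-31) = (-23 + 242 + 253)*(-31) = 472*(-31) = -14632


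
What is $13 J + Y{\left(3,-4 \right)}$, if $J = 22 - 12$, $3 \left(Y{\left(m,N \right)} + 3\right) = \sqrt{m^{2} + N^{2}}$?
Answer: $\frac{386}{3} \approx 128.67$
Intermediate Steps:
$Y{\left(m,N \right)} = -3 + \frac{\sqrt{N^{2} + m^{2}}}{3}$ ($Y{\left(m,N \right)} = -3 + \frac{\sqrt{m^{2} + N^{2}}}{3} = -3 + \frac{\sqrt{N^{2} + m^{2}}}{3}$)
$J = 10$ ($J = 22 - 12 = 10$)
$13 J + Y{\left(3,-4 \right)} = 13 \cdot 10 - \left(3 - \frac{\sqrt{\left(-4\right)^{2} + 3^{2}}}{3}\right) = 130 - \left(3 - \frac{\sqrt{16 + 9}}{3}\right) = 130 - \left(3 - \frac{\sqrt{25}}{3}\right) = 130 + \left(-3 + \frac{1}{3} \cdot 5\right) = 130 + \left(-3 + \frac{5}{3}\right) = 130 - \frac{4}{3} = \frac{386}{3}$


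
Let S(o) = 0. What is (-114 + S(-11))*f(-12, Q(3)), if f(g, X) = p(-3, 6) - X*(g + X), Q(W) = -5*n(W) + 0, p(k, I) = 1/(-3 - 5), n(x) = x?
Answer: 184737/4 ≈ 46184.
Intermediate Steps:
p(k, I) = -⅛ (p(k, I) = 1/(-8) = -⅛)
Q(W) = -5*W (Q(W) = -5*W + 0 = -5*W)
f(g, X) = -⅛ - X*(X + g) (f(g, X) = -⅛ - X*(g + X) = -⅛ - X*(X + g))
(-114 + S(-11))*f(-12, Q(3)) = (-114 + 0)*(-⅛ - (-5*3)² - 1*(-5*3)*(-12)) = -114*(-⅛ - 1*(-15)² - 1*(-15)*(-12)) = -114*(-⅛ - 1*225 - 180) = -114*(-⅛ - 225 - 180) = -114*(-3241/8) = 184737/4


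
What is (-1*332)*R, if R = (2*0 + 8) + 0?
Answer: -2656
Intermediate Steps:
R = 8 (R = (0 + 8) + 0 = 8 + 0 = 8)
(-1*332)*R = -1*332*8 = -332*8 = -2656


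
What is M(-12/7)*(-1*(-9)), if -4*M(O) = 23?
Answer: -207/4 ≈ -51.750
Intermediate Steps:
M(O) = -23/4 (M(O) = -¼*23 = -23/4)
M(-12/7)*(-1*(-9)) = -(-23)*(-9)/4 = -23/4*9 = -207/4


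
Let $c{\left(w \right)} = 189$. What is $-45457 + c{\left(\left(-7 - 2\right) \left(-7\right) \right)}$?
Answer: $-45268$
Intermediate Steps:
$-45457 + c{\left(\left(-7 - 2\right) \left(-7\right) \right)} = -45457 + 189 = -45268$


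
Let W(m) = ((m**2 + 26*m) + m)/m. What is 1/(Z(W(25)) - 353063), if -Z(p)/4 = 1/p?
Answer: -13/4589820 ≈ -2.8324e-6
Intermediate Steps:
W(m) = (m**2 + 27*m)/m
Z(p) = -4/p
1/(Z(W(25)) - 353063) = 1/(-4/(27 + 25) - 353063) = 1/(-4/52 - 353063) = 1/(-4*1/52 - 353063) = 1/(-1/13 - 353063) = 1/(-4589820/13) = -13/4589820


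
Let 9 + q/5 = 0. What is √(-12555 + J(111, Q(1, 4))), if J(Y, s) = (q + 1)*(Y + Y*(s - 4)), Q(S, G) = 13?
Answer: I*√61395 ≈ 247.78*I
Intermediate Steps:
q = -45 (q = -45 + 5*0 = -45 + 0 = -45)
J(Y, s) = -44*Y - 44*Y*(-4 + s) (J(Y, s) = (-45 + 1)*(Y + Y*(s - 4)) = -44*(Y + Y*(-4 + s)) = -44*Y - 44*Y*(-4 + s))
√(-12555 + J(111, Q(1, 4))) = √(-12555 + 44*111*(3 - 1*13)) = √(-12555 + 44*111*(3 - 13)) = √(-12555 + 44*111*(-10)) = √(-12555 - 48840) = √(-61395) = I*√61395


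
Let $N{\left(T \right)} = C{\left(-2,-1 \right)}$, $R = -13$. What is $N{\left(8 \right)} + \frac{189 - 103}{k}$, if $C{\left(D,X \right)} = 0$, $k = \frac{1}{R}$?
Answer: $-1118$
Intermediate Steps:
$k = - \frac{1}{13}$ ($k = \frac{1}{-13} = - \frac{1}{13} \approx -0.076923$)
$N{\left(T \right)} = 0$
$N{\left(8 \right)} + \frac{189 - 103}{k} = 0 + \frac{189 - 103}{- \frac{1}{13}} = 0 + 86 \left(-13\right) = 0 - 1118 = -1118$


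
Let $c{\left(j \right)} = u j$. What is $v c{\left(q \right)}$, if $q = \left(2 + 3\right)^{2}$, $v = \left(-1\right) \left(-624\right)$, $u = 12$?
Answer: $187200$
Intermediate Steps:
$v = 624$
$q = 25$ ($q = 5^{2} = 25$)
$c{\left(j \right)} = 12 j$
$v c{\left(q \right)} = 624 \cdot 12 \cdot 25 = 624 \cdot 300 = 187200$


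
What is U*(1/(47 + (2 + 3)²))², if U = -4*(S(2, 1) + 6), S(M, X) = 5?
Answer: -11/1296 ≈ -0.0084877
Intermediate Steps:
U = -44 (U = -4*(5 + 6) = -4*11 = -44)
U*(1/(47 + (2 + 3)²))² = -44/(47 + (2 + 3)²)² = -44/(47 + 5²)² = -44/(47 + 25)² = -44*(1/72)² = -44*1/5184 = -11/1296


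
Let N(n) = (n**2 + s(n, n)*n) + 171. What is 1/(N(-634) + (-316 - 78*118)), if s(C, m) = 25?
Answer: 1/376757 ≈ 2.6542e-6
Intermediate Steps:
N(n) = 171 + n**2 + 25*n (N(n) = (n**2 + 25*n) + 171 = 171 + n**2 + 25*n)
1/(N(-634) + (-316 - 78*118)) = 1/((171 + (-634)**2 + 25*(-634)) + (-316 - 78*118)) = 1/((171 + 401956 - 15850) + (-316 - 9204)) = 1/(386277 - 9520) = 1/376757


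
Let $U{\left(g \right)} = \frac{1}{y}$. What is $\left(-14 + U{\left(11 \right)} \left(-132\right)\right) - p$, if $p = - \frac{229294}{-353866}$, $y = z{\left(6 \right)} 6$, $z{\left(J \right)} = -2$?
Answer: $- \frac{645446}{176933} \approx -3.648$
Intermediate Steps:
$y = -12$ ($y = \left(-2\right) 6 = -12$)
$U{\left(g \right)} = - \frac{1}{12}$ ($U{\left(g \right)} = \frac{1}{-12} = - \frac{1}{12}$)
$p = \frac{114647}{176933}$ ($p = \left(-229294\right) \left(- \frac{1}{353866}\right) = \frac{114647}{176933} \approx 0.64797$)
$\left(-14 + U{\left(11 \right)} \left(-132\right)\right) - p = \left(-14 - -11\right) - \frac{114647}{176933} = \left(-14 + 11\right) - \frac{114647}{176933} = -3 - \frac{114647}{176933} = - \frac{645446}{176933}$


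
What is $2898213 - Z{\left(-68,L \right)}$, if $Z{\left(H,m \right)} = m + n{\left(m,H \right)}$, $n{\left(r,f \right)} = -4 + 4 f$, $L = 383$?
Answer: $2898106$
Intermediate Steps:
$Z{\left(H,m \right)} = -4 + m + 4 H$ ($Z{\left(H,m \right)} = m + \left(-4 + 4 H\right) = -4 + m + 4 H$)
$2898213 - Z{\left(-68,L \right)} = 2898213 - \left(-4 + 383 + 4 \left(-68\right)\right) = 2898213 - \left(-4 + 383 - 272\right) = 2898213 - 107 = 2898106$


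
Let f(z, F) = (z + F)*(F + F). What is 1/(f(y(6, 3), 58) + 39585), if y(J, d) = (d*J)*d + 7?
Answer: 1/53389 ≈ 1.8730e-5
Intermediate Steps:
y(J, d) = 7 + J*d² (y(J, d) = (J*d)*d + 7 = J*d² + 7 = 7 + J*d²)
f(z, F) = 2*F*(F + z) (f(z, F) = (F + z)*(2*F) = 2*F*(F + z))
1/(f(y(6, 3), 58) + 39585) = 1/(2*58*(58 + (7 + 6*3²)) + 39585) = 1/(2*58*(58 + (7 + 6*9)) + 39585) = 1/(2*58*(58 + (7 + 54)) + 39585) = 1/(2*58*(58 + 61) + 39585) = 1/(2*58*119 + 39585) = 1/(13804 + 39585) = 1/53389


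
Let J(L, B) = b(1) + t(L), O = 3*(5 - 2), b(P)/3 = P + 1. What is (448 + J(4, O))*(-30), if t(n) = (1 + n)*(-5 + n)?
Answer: -13470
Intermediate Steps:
b(P) = 3 + 3*P (b(P) = 3*(P + 1) = 3*(1 + P) = 3 + 3*P)
O = 9 (O = 3*3 = 9)
J(L, B) = 1 + L**2 - 4*L (J(L, B) = (3 + 3*1) + (-5 + L**2 - 4*L) = (3 + 3) + (-5 + L**2 - 4*L) = 6 + (-5 + L**2 - 4*L) = 1 + L**2 - 4*L)
(448 + J(4, O))*(-30) = (448 + (1 + 4**2 - 4*4))*(-30) = (448 + (1 + 16 - 16))*(-30) = (448 + 1)*(-30) = 449*(-30) = -13470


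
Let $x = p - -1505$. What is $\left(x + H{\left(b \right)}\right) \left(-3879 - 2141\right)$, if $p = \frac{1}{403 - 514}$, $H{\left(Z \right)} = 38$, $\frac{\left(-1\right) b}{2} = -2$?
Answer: $- \frac{1031057440}{111} \approx -9.2888 \cdot 10^{6}$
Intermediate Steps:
$b = 4$ ($b = \left(-2\right) \left(-2\right) = 4$)
$p = - \frac{1}{111}$ ($p = \frac{1}{-111} = - \frac{1}{111} \approx -0.009009$)
$x = \frac{167054}{111}$ ($x = - \frac{1}{111} - -1505 = - \frac{1}{111} + 1505 = \frac{167054}{111} \approx 1505.0$)
$\left(x + H{\left(b \right)}\right) \left(-3879 - 2141\right) = \left(\frac{167054}{111} + 38\right) \left(-3879 - 2141\right) = \frac{171272}{111} \left(-6020\right) = - \frac{1031057440}{111}$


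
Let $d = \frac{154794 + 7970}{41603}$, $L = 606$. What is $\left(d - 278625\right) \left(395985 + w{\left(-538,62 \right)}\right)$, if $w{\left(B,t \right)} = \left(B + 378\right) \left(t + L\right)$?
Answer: $- \frac{3351152833755655}{41603} \approx -8.0551 \cdot 10^{10}$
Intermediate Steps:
$w{\left(B,t \right)} = \left(378 + B\right) \left(606 + t\right)$ ($w{\left(B,t \right)} = \left(B + 378\right) \left(t + 606\right) = \left(378 + B\right) \left(606 + t\right)$)
$d = \frac{162764}{41603}$ ($d = 162764 \cdot \frac{1}{41603} = \frac{162764}{41603} \approx 3.9123$)
$\left(d - 278625\right) \left(395985 + w{\left(-538,62 \right)}\right) = \left(\frac{162764}{41603} - 278625\right) \left(395985 + \left(229068 + 378 \cdot 62 + 606 \left(-538\right) - 33356\right)\right) = - \frac{11591473111 \left(395985 + \left(229068 + 23436 - 326028 - 33356\right)\right)}{41603} = - \frac{11591473111 \left(395985 - 106880\right)}{41603} = \left(- \frac{11591473111}{41603}\right) 289105 = - \frac{3351152833755655}{41603}$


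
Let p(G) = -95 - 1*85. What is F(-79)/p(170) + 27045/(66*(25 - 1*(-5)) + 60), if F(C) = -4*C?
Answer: 70391/6120 ≈ 11.502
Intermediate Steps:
p(G) = -180 (p(G) = -95 - 85 = -180)
F(-79)/p(170) + 27045/(66*(25 - 1*(-5)) + 60) = -4*(-79)/(-180) + 27045/(66*(25 - 1*(-5)) + 60) = 316*(-1/180) + 27045/(66*(25 + 5) + 60) = -79/45 + 27045/(66*30 + 60) = -79/45 + 27045/(1980 + 60) = -79/45 + 27045/2040 = -79/45 + 27045*(1/2040) = -79/45 + 1803/136 = 70391/6120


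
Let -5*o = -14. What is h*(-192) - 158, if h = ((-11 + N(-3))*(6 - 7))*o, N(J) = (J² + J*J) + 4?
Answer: 28778/5 ≈ 5755.6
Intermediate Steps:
o = 14/5 (o = -⅕*(-14) = 14/5 ≈ 2.8000)
N(J) = 4 + 2*J² (N(J) = (J² + J²) + 4 = 2*J² + 4 = 4 + 2*J²)
h = -154/5 (h = ((-11 + (4 + 2*(-3)²))*(6 - 7))*(14/5) = ((-11 + (4 + 2*9))*(-1))*(14/5) = ((-11 + (4 + 18))*(-1))*(14/5) = ((-11 + 22)*(-1))*(14/5) = (11*(-1))*(14/5) = -11*14/5 = -154/5 ≈ -30.800)
h*(-192) - 158 = -154/5*(-192) - 158 = 29568/5 - 158 = 28778/5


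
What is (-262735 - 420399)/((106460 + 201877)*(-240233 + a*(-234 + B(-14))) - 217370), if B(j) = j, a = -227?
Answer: 683134/56714800139 ≈ 1.2045e-5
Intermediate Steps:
(-262735 - 420399)/((106460 + 201877)*(-240233 + a*(-234 + B(-14))) - 217370) = (-262735 - 420399)/((106460 + 201877)*(-240233 - 227*(-234 - 14)) - 217370) = -683134/(308337*(-240233 - 227*(-248)) - 217370) = -683134/(308337*(-240233 + 56296) - 217370) = -683134/(308337*(-183937) - 217370) = -683134/(-56714582769 - 217370) = -683134/(-56714800139) = -683134*(-1/56714800139) = 683134/56714800139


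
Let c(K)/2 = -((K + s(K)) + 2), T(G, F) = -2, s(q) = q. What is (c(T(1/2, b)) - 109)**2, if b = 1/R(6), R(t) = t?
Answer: 11025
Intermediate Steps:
b = 1/6 ≈ 0.16667
c(K) = -4 - 4*K (c(K) = 2*(-((K + K) + 2)) = 2*(-(2*K + 2)) = 2*(-(2 + 2*K)) = 2*(-2 - 2*K) = -4 - 4*K)
(c(T(1/2, b)) - 109)**2 = ((-4 - 4*(-2)) - 109)**2 = ((-4 + 8) - 109)**2 = (4 - 109)**2 = (-105)**2 = 11025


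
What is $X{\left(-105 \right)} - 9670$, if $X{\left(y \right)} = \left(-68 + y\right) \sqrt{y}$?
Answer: $-9670 - 173 i \sqrt{105} \approx -9670.0 - 1772.7 i$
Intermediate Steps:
$X{\left(y \right)} = \sqrt{y} \left(-68 + y\right)$
$X{\left(-105 \right)} - 9670 = \sqrt{-105} \left(-68 - 105\right) - 9670 = i \sqrt{105} \left(-173\right) - 9670 = - 173 i \sqrt{105} - 9670 = -9670 - 173 i \sqrt{105}$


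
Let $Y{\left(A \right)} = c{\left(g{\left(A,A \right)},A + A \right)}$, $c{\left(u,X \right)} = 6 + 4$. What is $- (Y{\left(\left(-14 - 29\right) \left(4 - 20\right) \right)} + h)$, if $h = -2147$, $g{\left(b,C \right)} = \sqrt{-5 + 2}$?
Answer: $2137$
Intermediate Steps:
$g{\left(b,C \right)} = i \sqrt{3}$ ($g{\left(b,C \right)} = \sqrt{-3} = i \sqrt{3}$)
$c{\left(u,X \right)} = 10$
$Y{\left(A \right)} = 10$
$- (Y{\left(\left(-14 - 29\right) \left(4 - 20\right) \right)} + h) = - (10 - 2147) = \left(-1\right) \left(-2137\right) = 2137$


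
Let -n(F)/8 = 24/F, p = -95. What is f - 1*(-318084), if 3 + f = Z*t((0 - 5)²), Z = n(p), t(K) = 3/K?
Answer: 755442951/2375 ≈ 3.1808e+5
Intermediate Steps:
n(F) = -192/F
Z = 192/95 (Z = -192/(-95) = -192*(-1/95) = 192/95 ≈ 2.0211)
f = -6549/2375 (f = -3 + 192*(3/((0 - 5)²))/95 = -3 + 192*(3/((-5)²))/95 = -3 + 192*(3/25)/95 = -3 + 192*(3*(1/25))/95 = -3 + (192/95)*(3/25) = -3 + 576/2375 = -6549/2375 ≈ -2.7575)
f - 1*(-318084) = -6549/2375 - 1*(-318084) = -6549/2375 + 318084 = 755442951/2375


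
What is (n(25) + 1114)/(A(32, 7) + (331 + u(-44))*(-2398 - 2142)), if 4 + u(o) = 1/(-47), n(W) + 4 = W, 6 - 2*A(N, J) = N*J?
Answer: -53345/69775843 ≈ -0.00076452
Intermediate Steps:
A(N, J) = 3 - J*N/2 (A(N, J) = 3 - N*J/2 = 3 - J*N/2)
n(W) = -4 + W
u(o) = -189/47 (u(o) = -4 + 1/(-47) = -4 - 1/47 = -189/47)
(n(25) + 1114)/(A(32, 7) + (331 + u(-44))*(-2398 - 2142)) = ((-4 + 25) + 1114)/((3 - 1/2*7*32) + (331 - 189/47)*(-2398 - 2142)) = (21 + 1114)/((3 - 112) + (15368/47)*(-4540)) = 1135/(-109 - 69770720/47) = 1135/(-69775843/47) = 1135*(-47/69775843) = -53345/69775843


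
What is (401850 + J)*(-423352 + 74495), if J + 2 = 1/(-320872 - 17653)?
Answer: -47456969285480543/338525 ≈ -1.4019e+11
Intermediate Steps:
J = -677051/338525 (J = -2 + 1/(-320872 - 17653) = -2 + 1/(-338525) = -2 - 1/338525 = -677051/338525 ≈ -2.0000)
(401850 + J)*(-423352 + 74495) = (401850 - 677051/338525)*(-423352 + 74495) = (136035594199/338525)*(-348857) = -47456969285480543/338525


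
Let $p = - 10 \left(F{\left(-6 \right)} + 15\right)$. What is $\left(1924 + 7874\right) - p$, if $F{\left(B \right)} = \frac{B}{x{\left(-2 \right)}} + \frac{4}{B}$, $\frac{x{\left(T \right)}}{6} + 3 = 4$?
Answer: $\frac{29794}{3} \approx 9931.3$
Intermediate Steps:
$x{\left(T \right)} = 6$ ($x{\left(T \right)} = -18 + 6 \cdot 4 = -18 + 24 = 6$)
$F{\left(B \right)} = \frac{4}{B} + \frac{B}{6}$ ($F{\left(B \right)} = \frac{B}{6} + \frac{4}{B} = \frac{4}{B} + \frac{B}{6}$)
$p = - \frac{400}{3}$ ($p = - 10 \left(\left(\frac{4}{-6} + \frac{1}{6} \left(-6\right)\right) + 15\right) = - 10 \left(\left(4 \left(- \frac{1}{6}\right) - 1\right) + 15\right) = - 10 \left(\left(- \frac{2}{3} - 1\right) + 15\right) = - 10 \left(- \frac{5}{3} + 15\right) = \left(-10\right) \frac{40}{3} = - \frac{400}{3} \approx -133.33$)
$\left(1924 + 7874\right) - p = \left(1924 + 7874\right) - - \frac{400}{3} = 9798 + \frac{400}{3} = \frac{29794}{3}$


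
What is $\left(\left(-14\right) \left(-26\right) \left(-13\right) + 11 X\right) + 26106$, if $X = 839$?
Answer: $30603$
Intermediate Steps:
$\left(\left(-14\right) \left(-26\right) \left(-13\right) + 11 X\right) + 26106 = \left(\left(-14\right) \left(-26\right) \left(-13\right) + 11 \cdot 839\right) + 26106 = \left(364 \left(-13\right) + 9229\right) + 26106 = \left(-4732 + 9229\right) + 26106 = 4497 + 26106 = 30603$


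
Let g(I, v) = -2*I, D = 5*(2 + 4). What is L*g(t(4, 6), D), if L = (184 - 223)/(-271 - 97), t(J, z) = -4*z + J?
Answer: 195/46 ≈ 4.2391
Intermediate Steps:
D = 30 (D = 5*6 = 30)
t(J, z) = J - 4*z
L = 39/368 (L = -39/(-368) = -39*(-1/368) = 39/368 ≈ 0.10598)
L*g(t(4, 6), D) = 39*(-2*(4 - 4*6))/368 = 39*(-2*(4 - 24))/368 = 39*(-2*(-20))/368 = (39/368)*40 = 195/46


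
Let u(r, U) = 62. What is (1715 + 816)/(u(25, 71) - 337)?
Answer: -2531/275 ≈ -9.2036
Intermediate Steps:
(1715 + 816)/(u(25, 71) - 337) = (1715 + 816)/(62 - 337) = 2531/(-275) = 2531*(-1/275) = -2531/275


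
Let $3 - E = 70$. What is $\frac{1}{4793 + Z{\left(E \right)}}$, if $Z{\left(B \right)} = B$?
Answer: $\frac{1}{4726} \approx 0.0002116$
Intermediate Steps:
$E = -67$ ($E = 3 - 70 = -67$)
$\frac{1}{4793 + Z{\left(E \right)}} = \frac{1}{4793 - 67} = \frac{1}{4726}$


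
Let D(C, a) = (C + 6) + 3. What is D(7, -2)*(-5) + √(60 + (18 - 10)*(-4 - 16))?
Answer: -80 + 10*I ≈ -80.0 + 10.0*I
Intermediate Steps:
D(C, a) = 9 + C (D(C, a) = (6 + C) + 3 = 9 + C)
D(7, -2)*(-5) + √(60 + (18 - 10)*(-4 - 16)) = (9 + 7)*(-5) + √(60 + (18 - 10)*(-4 - 16)) = 16*(-5) + √(60 + 8*(-20)) = -80 + √(60 - 160) = -80 + √(-100) = -80 + 10*I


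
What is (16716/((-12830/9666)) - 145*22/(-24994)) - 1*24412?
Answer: -2966670193851/80168255 ≈ -37006.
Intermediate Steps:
(16716/((-12830/9666)) - 145*22/(-24994)) - 1*24412 = (16716/((-12830*1/9666)) - 3190*(-1/24994)) - 24412 = (16716/(-6415/4833) + 1595/12497) - 24412 = (16716*(-4833/6415) + 1595/12497) - 24412 = (-80788428/6415 + 1595/12497) - 24412 = -1009602752791/80168255 - 24412 = -2966670193851/80168255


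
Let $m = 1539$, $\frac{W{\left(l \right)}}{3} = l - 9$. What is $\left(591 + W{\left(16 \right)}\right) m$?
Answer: $941868$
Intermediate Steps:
$W{\left(l \right)} = -27 + 3 l$ ($W{\left(l \right)} = 3 \left(l - 9\right) = 3 \left(-9 + l\right) = -27 + 3 l$)
$\left(591 + W{\left(16 \right)}\right) m = \left(591 + \left(-27 + 3 \cdot 16\right)\right) 1539 = \left(591 + \left(-27 + 48\right)\right) 1539 = \left(591 + 21\right) 1539 = 612 \cdot 1539 = 941868$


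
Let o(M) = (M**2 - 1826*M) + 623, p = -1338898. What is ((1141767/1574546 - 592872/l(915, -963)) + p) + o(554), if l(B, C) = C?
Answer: -1032261754969247/505429266 ≈ -2.0423e+6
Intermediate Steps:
o(M) = 623 + M**2 - 1826*M
((1141767/1574546 - 592872/l(915, -963)) + p) + o(554) = ((1141767/1574546 - 592872/(-963)) - 1338898) + (623 + 554**2 - 1826*554) = ((1141767*(1/1574546) - 592872*(-1/963)) - 1338898) + (623 + 306916 - 1011604) = ((1141767/1574546 + 197624/321) - 1338898) - 704065 = (311534585911/505429266 - 1338898) - 704065 = -676406698802957/505429266 - 704065 = -1032261754969247/505429266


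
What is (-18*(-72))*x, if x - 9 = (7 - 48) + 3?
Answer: -37584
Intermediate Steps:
x = -29 (x = 9 + ((7 - 48) + 3) = 9 + (-41 + 3) = 9 - 38 = -29)
(-18*(-72))*x = -18*(-72)*(-29) = 1296*(-29) = -37584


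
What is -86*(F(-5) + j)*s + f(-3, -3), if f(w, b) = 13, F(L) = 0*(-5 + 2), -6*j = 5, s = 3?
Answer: 228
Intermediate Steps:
j = -⅚ (j = -⅙*5 = -⅚ ≈ -0.83333)
F(L) = 0 (F(L) = 0*(-3) = 0)
-86*(F(-5) + j)*s + f(-3, -3) = -86*(0 - ⅚)*3 + 13 = -(-215)*3/3 + 13 = -86*(-5/2) + 13 = 215 + 13 = 228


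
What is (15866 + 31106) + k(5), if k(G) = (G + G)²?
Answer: 47072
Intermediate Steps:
k(G) = 4*G² (k(G) = (2*G)² = 4*G²)
(15866 + 31106) + k(5) = (15866 + 31106) + 4*5² = 46972 + 4*25 = 46972 + 100 = 47072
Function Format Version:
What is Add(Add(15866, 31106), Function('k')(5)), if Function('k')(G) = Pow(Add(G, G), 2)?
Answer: 47072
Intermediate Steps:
Function('k')(G) = Mul(4, Pow(G, 2)) (Function('k')(G) = Pow(Mul(2, G), 2) = Mul(4, Pow(G, 2)))
Add(Add(15866, 31106), Function('k')(5)) = Add(Add(15866, 31106), Mul(4, Pow(5, 2))) = Add(46972, Mul(4, 25)) = Add(46972, 100) = 47072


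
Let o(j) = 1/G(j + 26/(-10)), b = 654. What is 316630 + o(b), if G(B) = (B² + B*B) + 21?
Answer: 6717819340515/21216623 ≈ 3.1663e+5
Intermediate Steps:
G(B) = 21 + 2*B² (G(B) = (B² + B²) + 21 = 2*B² + 21 = 21 + 2*B²)
o(j) = 1/(21 + 2*(-13/5 + j)²) (o(j) = 1/(21 + 2*(j + 26/(-10))²) = 1/(21 + 2*(j + 26*(-⅒))²) = 1/(21 + 2*(j - 13/5)²) = 1/(21 + 2*(-13/5 + j)²))
316630 + o(b) = 316630 + 25/(525 + 2*(-13 + 5*654)²) = 316630 + 25/(525 + 2*(-13 + 3270)²) = 316630 + 25/(525 + 2*3257²) = 316630 + 25/(525 + 2*10608049) = 316630 + 25/(525 + 21216098) = 316630 + 25/21216623 = 6717819340515/21216623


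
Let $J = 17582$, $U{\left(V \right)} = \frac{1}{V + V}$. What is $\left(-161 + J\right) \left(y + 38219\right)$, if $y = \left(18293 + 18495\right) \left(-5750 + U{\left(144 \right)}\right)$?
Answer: $- \frac{88425924300245}{24} \approx -3.6844 \cdot 10^{12}$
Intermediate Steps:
$U{\left(V \right)} = \frac{1}{2 V}$
$y = - \frac{15230222803}{72}$ ($y = \left(18293 + 18495\right) \left(-5750 + \frac{1}{2 \cdot 144}\right) = 36788 \left(-5750 + \frac{1}{2} \cdot \frac{1}{144}\right) = 36788 \left(-5750 + \frac{1}{288}\right) = 36788 \left(- \frac{1655999}{288}\right) = - \frac{15230222803}{72} \approx -2.1153 \cdot 10^{8}$)
$\left(-161 + J\right) \left(y + 38219\right) = \left(-161 + 17582\right) \left(- \frac{15230222803}{72} + 38219\right) = 17421 \left(- \frac{15227471035}{72}\right) = - \frac{88425924300245}{24}$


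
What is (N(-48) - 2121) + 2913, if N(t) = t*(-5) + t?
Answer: 984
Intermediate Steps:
N(t) = -4*t (N(t) = -5*t + t = -4*t)
(N(-48) - 2121) + 2913 = (-4*(-48) - 2121) + 2913 = (192 - 2121) + 2913 = -1929 + 2913 = 984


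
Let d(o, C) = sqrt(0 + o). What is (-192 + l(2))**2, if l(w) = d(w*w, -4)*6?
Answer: 32400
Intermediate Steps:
d(o, C) = sqrt(o)
l(w) = 6*sqrt(w**2) (l(w) = sqrt(w*w)*6 = sqrt(w**2)*6 = 6*sqrt(w**2))
(-192 + l(2))**2 = (-192 + 6*sqrt(2**2))**2 = (-192 + 6*sqrt(4))**2 = (-192 + 6*2)**2 = (-192 + 12)**2 = (-180)**2 = 32400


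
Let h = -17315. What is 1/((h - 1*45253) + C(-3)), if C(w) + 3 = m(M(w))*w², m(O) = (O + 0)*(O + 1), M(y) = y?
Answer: -1/62517 ≈ -1.5996e-5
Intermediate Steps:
m(O) = O*(1 + O)
C(w) = -3 + w³*(1 + w) (C(w) = -3 + (w*(1 + w))*w² = -3 + w³*(1 + w))
1/((h - 1*45253) + C(-3)) = 1/((-17315 - 1*45253) + (-3 + (-3)³*(1 - 3))) = 1/((-17315 - 45253) + (-3 - 27*(-2))) = 1/(-62568 + (-3 + 54)) = 1/(-62568 + 51) = 1/(-62517) = -1/62517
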